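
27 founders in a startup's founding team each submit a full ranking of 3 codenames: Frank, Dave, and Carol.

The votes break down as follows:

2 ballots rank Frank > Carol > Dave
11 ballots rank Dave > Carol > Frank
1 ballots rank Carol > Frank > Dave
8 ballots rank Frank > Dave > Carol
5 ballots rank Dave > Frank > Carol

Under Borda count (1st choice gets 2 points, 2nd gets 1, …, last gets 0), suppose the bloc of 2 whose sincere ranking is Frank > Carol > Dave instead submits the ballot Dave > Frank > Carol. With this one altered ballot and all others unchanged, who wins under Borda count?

Borda totals with the altered ballot: Frank 24, Dave 44, Carol 13.
The winner is unchanged: still Dave.

Dave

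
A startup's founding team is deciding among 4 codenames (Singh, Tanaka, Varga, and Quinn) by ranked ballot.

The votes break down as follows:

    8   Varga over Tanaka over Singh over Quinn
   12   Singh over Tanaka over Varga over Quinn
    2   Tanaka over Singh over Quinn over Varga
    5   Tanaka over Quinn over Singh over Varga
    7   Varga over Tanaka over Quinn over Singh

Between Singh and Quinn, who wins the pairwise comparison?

Ballots ranking Singh above Quinn: 8+12+2 = 22.
Ballots ranking Quinn above Singh: 5+7 = 12.
Singh wins the head-to-head, 22–12.

Singh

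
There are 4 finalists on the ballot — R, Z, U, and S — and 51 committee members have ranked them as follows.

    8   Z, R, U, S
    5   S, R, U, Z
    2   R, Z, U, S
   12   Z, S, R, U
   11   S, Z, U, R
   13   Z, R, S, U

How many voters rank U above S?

10

Ballots ranking U above S: 8+2 = 10.
Ballots ranking S above U: 5+12+11+13 = 41.
So 10 of 51 voters prefer U to S.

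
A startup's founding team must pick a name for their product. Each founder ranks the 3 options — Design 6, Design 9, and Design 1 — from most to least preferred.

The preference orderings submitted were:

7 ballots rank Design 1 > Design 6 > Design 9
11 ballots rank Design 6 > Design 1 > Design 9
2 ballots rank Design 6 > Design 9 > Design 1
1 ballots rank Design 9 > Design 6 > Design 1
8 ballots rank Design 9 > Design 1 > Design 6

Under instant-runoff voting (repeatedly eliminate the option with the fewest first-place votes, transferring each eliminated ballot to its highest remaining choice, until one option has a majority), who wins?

Design 6

Round 1: Design 6 13, Design 9 9, Design 1 7. Design 1 has the fewest and is eliminated.
Round 2: Design 6 20, Design 9 9. Design 6 has a majority.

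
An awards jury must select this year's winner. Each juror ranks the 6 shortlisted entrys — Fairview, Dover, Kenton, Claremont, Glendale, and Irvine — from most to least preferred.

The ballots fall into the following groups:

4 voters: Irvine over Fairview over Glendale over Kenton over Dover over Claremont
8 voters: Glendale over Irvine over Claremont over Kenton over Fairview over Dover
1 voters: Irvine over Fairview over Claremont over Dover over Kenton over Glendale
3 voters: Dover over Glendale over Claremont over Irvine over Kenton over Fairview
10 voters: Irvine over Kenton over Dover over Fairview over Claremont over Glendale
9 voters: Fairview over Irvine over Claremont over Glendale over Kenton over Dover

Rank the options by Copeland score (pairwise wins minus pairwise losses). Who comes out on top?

Irvine

Pairwise results:
  Fairview vs Dover: Fairview wins 22–13.
  Fairview vs Kenton: Kenton wins 21–14.
  Fairview vs Claremont: Fairview wins 24–11.
  Fairview vs Glendale: Fairview wins 24–11.
  Fairview vs Irvine: Irvine wins 26–9.
  Dover vs Kenton: Kenton wins 31–4.
  Dover vs Claremont: Claremont wins 18–17.
  Dover vs Glendale: Glendale wins 21–14.
  Dover vs Irvine: Irvine wins 32–3.
  Kenton vs Claremont: Claremont wins 21–14.
  Kenton vs Glendale: Glendale wins 24–11.
  Kenton vs Irvine: Irvine wins 35–0.
  Claremont vs Glendale: Claremont wins 20–15.
  Claremont vs Irvine: Irvine wins 32–3.
  Glendale vs Irvine: Irvine wins 24–11.
Copeland scores (wins − losses):
  Fairview: 3 − 2 = 1
  Dover: 0 − 5 = -5
  Kenton: 2 − 3 = -1
  Claremont: 3 − 2 = 1
  Glendale: 2 − 3 = -1
  Irvine: 5 − 0 = 5
Irvine has the best Copeland score.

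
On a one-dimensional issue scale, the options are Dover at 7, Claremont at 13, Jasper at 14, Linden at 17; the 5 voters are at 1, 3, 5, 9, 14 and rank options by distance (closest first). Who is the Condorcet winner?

With single-peaked preferences on a line, the Condorcet winner is the candidate closest to the median voter.
The median voter (position 5) is closest to Dover at 7.
Check: Dover vs Claremont — voters closer to Dover: 4 of 5.

Dover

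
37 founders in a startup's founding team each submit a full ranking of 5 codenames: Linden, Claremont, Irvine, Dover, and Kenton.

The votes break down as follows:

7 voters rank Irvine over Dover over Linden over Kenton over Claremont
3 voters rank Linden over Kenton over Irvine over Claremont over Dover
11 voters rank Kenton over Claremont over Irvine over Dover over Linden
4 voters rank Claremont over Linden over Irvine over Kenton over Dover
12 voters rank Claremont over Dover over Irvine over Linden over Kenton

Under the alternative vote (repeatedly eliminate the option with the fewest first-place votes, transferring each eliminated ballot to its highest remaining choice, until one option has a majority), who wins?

Round 1: Claremont 16, Kenton 11, Irvine 7, Linden 3, Dover 0. Dover has the fewest and is eliminated.
Round 2: Claremont 16, Kenton 11, Irvine 7, Linden 3. Linden has the fewest and is eliminated.
Round 3: Claremont 16, Kenton 14, Irvine 7. Irvine has the fewest and is eliminated.
Round 4: Kenton 21, Claremont 16. Kenton has a majority.

Kenton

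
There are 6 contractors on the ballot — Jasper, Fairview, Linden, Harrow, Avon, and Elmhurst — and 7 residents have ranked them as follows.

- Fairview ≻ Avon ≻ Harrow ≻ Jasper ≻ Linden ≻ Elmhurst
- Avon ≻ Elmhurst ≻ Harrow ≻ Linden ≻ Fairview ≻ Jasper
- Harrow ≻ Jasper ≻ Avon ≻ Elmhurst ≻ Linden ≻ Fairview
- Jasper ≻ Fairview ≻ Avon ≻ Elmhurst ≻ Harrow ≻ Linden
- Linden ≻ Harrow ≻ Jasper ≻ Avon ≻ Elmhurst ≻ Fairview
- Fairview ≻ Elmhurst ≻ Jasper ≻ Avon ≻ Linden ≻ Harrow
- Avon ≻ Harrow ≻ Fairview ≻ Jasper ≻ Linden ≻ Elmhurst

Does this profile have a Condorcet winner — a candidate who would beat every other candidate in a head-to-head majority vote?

No

Head-to-head results (7 voters total):
Jasper vs Fairview: Fairview wins 4–3.
Jasper vs Linden: Jasper wins 5–2.
Jasper vs Harrow: Harrow wins 5–2.
Jasper vs Avon: Jasper wins 4–3.
Jasper vs Elmhurst: Jasper wins 5–2.
Fairview vs Linden: Fairview wins 4–3.
Fairview vs Harrow: Harrow wins 4–3.
Fairview vs Avon: Avon wins 4–3.
Fairview vs Elmhurst: Fairview wins 4–3.
Linden vs Harrow: Harrow wins 5–2.
Linden vs Avon: Avon wins 6–1.
Linden vs Elmhurst: Elmhurst wins 4–3.
Harrow vs Avon: Avon wins 5–2.
Harrow vs Elmhurst: Harrow wins 4–3.
Avon vs Elmhurst: Avon wins 6–1.
No candidate beats all others: Jasper beats Avon beats Fairview beats Jasper, a majority cycle.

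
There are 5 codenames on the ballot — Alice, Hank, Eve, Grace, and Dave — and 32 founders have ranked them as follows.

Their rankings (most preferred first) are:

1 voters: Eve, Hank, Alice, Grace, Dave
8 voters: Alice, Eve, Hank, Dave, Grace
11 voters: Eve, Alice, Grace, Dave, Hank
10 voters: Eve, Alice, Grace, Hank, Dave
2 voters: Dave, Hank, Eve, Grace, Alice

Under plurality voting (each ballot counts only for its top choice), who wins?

First-place vote totals:
  Alice: 8
  Hank: 0
  Eve: 22
  Grace: 0
  Dave: 2
Eve has the most first-place votes.

Eve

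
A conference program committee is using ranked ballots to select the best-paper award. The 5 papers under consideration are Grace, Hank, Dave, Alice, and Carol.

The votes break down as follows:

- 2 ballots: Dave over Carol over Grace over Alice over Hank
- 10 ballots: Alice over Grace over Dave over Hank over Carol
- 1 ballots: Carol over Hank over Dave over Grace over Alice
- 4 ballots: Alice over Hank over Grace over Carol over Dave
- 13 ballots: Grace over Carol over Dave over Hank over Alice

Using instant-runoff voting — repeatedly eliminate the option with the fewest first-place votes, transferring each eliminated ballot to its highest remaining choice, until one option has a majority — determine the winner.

Round 1: Alice 14, Grace 13, Dave 2, Carol 1, Hank 0. Hank has the fewest and is eliminated.
Round 2: Alice 14, Grace 13, Dave 2, Carol 1. Carol has the fewest and is eliminated.
Round 3: Alice 14, Grace 13, Dave 3. Dave has the fewest and is eliminated.
Round 4: Grace 16, Alice 14. Grace has a majority.

Grace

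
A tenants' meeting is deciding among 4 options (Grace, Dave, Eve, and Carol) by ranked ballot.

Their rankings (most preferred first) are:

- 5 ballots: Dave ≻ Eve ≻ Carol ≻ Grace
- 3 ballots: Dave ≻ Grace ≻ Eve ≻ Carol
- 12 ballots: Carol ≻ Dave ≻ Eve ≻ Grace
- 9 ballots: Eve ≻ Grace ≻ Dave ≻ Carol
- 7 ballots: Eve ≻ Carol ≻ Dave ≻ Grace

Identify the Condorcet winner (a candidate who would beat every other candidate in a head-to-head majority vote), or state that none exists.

None — there is no Condorcet winner

Head-to-head results (36 voters total):
Grace vs Dave: Dave wins 27–9.
Grace vs Eve: Eve wins 33–3.
Grace vs Carol: Carol wins 24–12.
Dave vs Eve: Dave wins 20–16.
Dave vs Carol: Carol wins 19–17.
Eve vs Carol: Eve wins 24–12.
No candidate beats all others: Dave beats Eve beats Carol beats Dave, a majority cycle.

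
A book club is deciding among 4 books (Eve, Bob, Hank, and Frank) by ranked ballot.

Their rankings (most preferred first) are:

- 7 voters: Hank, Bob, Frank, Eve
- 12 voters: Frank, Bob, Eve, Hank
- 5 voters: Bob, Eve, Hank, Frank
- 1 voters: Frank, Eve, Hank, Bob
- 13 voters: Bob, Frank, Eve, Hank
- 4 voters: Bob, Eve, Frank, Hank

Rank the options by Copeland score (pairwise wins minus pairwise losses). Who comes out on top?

Pairwise results:
  Eve vs Bob: Bob wins 41–1.
  Eve vs Hank: Eve wins 35–7.
  Eve vs Frank: Frank wins 33–9.
  Bob vs Hank: Bob wins 34–8.
  Bob vs Frank: Bob wins 29–13.
  Hank vs Frank: Frank wins 30–12.
Copeland scores (wins − losses):
  Eve: 1 − 2 = -1
  Bob: 3 − 0 = 3
  Hank: 0 − 3 = -3
  Frank: 2 − 1 = 1
Bob has the best Copeland score.

Bob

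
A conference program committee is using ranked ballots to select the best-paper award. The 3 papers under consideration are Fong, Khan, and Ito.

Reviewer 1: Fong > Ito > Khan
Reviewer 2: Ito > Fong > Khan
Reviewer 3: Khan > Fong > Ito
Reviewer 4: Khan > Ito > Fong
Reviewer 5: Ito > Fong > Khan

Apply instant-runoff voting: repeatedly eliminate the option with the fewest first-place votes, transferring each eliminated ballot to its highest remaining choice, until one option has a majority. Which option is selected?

Ito

Round 1: Khan 2, Ito 2, Fong 1. Fong has the fewest and is eliminated.
Round 2: Ito 3, Khan 2. Ito has a majority.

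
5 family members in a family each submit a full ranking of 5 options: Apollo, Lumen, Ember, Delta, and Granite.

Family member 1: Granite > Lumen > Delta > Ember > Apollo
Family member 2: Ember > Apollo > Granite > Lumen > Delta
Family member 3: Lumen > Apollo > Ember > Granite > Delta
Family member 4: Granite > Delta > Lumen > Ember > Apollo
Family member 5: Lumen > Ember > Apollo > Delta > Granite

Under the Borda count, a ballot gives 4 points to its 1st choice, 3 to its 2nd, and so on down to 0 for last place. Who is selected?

Borda scores:
  Apollo: 0 + 3 + 3 + 0 + 2 = 8
  Lumen: 3 + 1 + 4 + 2 + 4 = 14
  Ember: 1 + 4 + 2 + 1 + 3 = 11
  Delta: 2 + 0 + 0 + 3 + 1 = 6
  Granite: 4 + 2 + 1 + 4 + 0 = 11
Lumen has the highest total.

Lumen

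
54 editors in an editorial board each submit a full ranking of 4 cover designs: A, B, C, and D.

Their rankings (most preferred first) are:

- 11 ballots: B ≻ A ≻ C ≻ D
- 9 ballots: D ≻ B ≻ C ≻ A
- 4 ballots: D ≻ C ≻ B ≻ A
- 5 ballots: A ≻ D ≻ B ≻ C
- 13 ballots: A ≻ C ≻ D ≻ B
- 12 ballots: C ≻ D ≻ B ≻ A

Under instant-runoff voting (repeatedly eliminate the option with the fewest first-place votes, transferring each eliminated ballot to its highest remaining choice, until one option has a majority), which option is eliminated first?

B

Round 1: A 18, D 13, C 12, B 11. B has the fewest and is eliminated.
Round 2: A 29, D 13, C 12. A has a majority.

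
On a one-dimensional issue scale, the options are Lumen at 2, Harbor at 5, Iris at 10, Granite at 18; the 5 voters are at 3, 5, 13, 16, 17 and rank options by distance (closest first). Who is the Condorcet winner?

With single-peaked preferences on a line, the Condorcet winner is the candidate closest to the median voter.
The median voter (position 13) is closest to Iris at 10.
Check: Iris vs Granite — voters closer to Iris: 3 of 5.

Iris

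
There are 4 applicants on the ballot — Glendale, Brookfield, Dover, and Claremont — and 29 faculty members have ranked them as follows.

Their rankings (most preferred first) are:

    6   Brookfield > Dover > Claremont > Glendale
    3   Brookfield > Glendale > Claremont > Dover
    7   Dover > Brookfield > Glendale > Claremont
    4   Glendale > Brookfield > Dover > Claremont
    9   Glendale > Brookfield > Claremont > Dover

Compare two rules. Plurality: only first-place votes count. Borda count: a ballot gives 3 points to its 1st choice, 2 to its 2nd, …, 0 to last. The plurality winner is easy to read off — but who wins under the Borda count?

Plurality first-place counts: Glendale 13, Brookfield 9, Dover 7, Claremont 0 → Glendale.
Borda totals: Glendale 52, Brookfield 67, Dover 37, Claremont 18 → Brookfield.

Brookfield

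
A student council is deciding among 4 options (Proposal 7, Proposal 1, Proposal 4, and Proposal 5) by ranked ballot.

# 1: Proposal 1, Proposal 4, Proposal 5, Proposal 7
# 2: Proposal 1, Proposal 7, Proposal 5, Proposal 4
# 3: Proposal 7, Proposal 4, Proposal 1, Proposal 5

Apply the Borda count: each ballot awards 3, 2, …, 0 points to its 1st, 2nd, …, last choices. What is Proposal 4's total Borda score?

4

Borda scores:
  Proposal 7: 0 + 2 + 3 = 5
  Proposal 1: 3 + 3 + 1 = 7
  Proposal 4: 2 + 0 + 2 = 4
  Proposal 5: 1 + 1 + 0 = 2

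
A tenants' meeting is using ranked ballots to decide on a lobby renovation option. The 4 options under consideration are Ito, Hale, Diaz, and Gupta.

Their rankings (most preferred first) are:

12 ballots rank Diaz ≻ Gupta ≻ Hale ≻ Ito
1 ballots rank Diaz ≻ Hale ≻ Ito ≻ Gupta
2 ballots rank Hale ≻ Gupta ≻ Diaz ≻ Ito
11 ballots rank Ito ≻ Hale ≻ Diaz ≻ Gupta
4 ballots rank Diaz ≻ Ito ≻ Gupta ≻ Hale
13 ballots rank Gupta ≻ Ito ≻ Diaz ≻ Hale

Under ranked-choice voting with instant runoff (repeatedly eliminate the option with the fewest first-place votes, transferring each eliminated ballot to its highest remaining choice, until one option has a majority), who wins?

Diaz

Round 1: Diaz 17, Gupta 13, Ito 11, Hale 2. Hale has the fewest and is eliminated.
Round 2: Diaz 17, Gupta 15, Ito 11. Ito has the fewest and is eliminated.
Round 3: Diaz 28, Gupta 15. Diaz has a majority.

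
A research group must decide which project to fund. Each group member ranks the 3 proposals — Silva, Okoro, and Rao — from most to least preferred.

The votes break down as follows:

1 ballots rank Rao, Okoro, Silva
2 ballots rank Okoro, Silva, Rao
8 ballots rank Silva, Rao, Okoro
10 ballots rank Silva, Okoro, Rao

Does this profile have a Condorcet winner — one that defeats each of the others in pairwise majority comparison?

Head-to-head results (21 voters total):
Silva vs Okoro: Silva wins 18–3.
Silva vs Rao: Silva wins 20–1.
Okoro vs Rao: Okoro wins 12–9.
Silva beats each rival — Okoro (18–3), Rao (20–1) — so Silva is the Condorcet winner.

Yes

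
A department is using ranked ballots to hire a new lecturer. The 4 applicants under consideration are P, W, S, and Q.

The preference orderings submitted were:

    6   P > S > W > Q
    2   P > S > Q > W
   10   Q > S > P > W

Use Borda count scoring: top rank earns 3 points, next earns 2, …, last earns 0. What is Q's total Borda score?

32

Borda scores:
  P: 6·3 + 2·3 + 10·1 = 34
  W: 6·1 + 2·0 + 10·0 = 6
  S: 6·2 + 2·2 + 10·2 = 36
  Q: 6·0 + 2·1 + 10·3 = 32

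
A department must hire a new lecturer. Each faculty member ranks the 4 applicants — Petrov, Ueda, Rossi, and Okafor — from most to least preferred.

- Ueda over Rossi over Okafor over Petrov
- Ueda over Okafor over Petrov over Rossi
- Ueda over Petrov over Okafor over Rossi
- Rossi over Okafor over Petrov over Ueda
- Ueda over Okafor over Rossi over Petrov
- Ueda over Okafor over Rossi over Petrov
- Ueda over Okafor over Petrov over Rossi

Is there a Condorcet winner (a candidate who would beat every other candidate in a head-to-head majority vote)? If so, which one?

Ueda

Head-to-head results (7 voters total):
Petrov vs Ueda: Ueda wins 6–1.
Petrov vs Rossi: Rossi wins 4–3.
Petrov vs Okafor: Okafor wins 6–1.
Ueda vs Rossi: Ueda wins 6–1.
Ueda vs Okafor: Ueda wins 6–1.
Rossi vs Okafor: Okafor wins 5–2.
Ueda beats each rival — Petrov (6–1), Rossi (6–1), Okafor (6–1) — so Ueda is the Condorcet winner.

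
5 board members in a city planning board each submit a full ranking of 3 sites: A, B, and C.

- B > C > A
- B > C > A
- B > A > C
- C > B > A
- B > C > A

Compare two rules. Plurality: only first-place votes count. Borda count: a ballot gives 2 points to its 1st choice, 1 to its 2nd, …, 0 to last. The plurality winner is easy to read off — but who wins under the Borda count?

Plurality first-place counts: A 0, B 4, C 1 → B.
Borda totals: A 1, B 9, C 5 → B.

B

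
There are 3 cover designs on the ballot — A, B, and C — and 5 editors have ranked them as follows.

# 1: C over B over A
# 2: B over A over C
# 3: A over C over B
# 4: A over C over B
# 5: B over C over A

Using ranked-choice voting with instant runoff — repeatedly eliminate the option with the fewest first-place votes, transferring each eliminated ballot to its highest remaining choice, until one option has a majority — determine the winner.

B

Round 1: A 2, B 2, C 1. C has the fewest and is eliminated.
Round 2: B 3, A 2. B has a majority.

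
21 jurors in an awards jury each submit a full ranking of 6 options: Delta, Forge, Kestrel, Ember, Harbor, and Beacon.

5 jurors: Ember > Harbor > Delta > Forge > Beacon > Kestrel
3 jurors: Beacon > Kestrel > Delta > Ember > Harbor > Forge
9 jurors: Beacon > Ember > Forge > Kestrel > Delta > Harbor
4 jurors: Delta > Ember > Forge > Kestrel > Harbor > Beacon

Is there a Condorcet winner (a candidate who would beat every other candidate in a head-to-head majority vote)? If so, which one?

Beacon

Head-to-head results (21 voters total):
Delta vs Forge: Delta wins 12–9.
Delta vs Kestrel: Kestrel wins 12–9.
Delta vs Ember: Ember wins 14–7.
Delta vs Harbor: Delta wins 16–5.
Delta vs Beacon: Beacon wins 12–9.
Forge vs Kestrel: Forge wins 18–3.
Forge vs Ember: Ember wins 21–0.
Forge vs Harbor: Forge wins 13–8.
Forge vs Beacon: Beacon wins 12–9.
Kestrel vs Ember: Ember wins 18–3.
Kestrel vs Harbor: Kestrel wins 16–5.
Kestrel vs Beacon: Beacon wins 17–4.
Ember vs Harbor: Ember wins 21–0.
Ember vs Beacon: Beacon wins 12–9.
Harbor vs Beacon: Beacon wins 12–9.
Beacon beats each rival — Delta (12–9), Forge (12–9), Kestrel (17–4), Ember (12–9), Harbor (12–9) — so Beacon is the Condorcet winner.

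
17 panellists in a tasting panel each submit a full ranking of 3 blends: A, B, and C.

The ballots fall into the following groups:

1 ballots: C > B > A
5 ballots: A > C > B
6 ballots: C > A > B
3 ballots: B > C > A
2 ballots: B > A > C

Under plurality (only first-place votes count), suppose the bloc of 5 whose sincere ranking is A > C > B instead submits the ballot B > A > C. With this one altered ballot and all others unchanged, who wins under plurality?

B

First-place totals with the altered ballot: A 0, B 10, C 7.
The switch changes the winner from C to B.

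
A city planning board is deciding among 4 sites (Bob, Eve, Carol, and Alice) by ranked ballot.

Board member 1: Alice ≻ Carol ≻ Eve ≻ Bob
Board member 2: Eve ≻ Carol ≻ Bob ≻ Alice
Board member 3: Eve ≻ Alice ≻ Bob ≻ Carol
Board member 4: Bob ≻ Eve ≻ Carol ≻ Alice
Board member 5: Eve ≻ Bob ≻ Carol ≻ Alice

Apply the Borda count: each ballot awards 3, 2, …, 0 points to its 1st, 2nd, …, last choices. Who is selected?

Eve

Borda scores:
  Bob: 0 + 1 + 1 + 3 + 2 = 7
  Eve: 1 + 3 + 3 + 2 + 3 = 12
  Carol: 2 + 2 + 0 + 1 + 1 = 6
  Alice: 3 + 0 + 2 + 0 + 0 = 5
Eve has the highest total.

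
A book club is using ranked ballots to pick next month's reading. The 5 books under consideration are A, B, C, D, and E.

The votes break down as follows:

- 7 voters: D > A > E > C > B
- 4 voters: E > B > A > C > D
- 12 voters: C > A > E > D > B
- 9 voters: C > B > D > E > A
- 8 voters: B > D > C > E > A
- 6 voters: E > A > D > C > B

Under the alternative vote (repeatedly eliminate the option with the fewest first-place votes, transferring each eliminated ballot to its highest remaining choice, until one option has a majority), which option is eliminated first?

Round 1: C 21, E 10, B 8, D 7, A 0. A has the fewest and is eliminated.
Round 2: C 21, E 10, B 8, D 7. D has the fewest and is eliminated.
Round 3: C 21, E 17, B 8. B has the fewest and is eliminated.
Round 4: C 29, E 17. C has a majority.

A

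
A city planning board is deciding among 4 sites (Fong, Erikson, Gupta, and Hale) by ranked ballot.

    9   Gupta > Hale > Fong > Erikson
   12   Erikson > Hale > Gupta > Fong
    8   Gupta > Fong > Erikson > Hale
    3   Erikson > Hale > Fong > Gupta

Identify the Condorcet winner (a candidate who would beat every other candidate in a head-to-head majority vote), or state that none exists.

Head-to-head results (32 voters total):
Fong vs Erikson: Fong wins 17–15.
Fong vs Gupta: Gupta wins 29–3.
Fong vs Hale: Hale wins 24–8.
Erikson vs Gupta: Gupta wins 17–15.
Erikson vs Hale: Erikson wins 23–9.
Gupta vs Hale: Gupta wins 17–15.
Gupta beats each rival — Fong (29–3), Erikson (17–15), Hale (17–15) — so Gupta is the Condorcet winner.

Gupta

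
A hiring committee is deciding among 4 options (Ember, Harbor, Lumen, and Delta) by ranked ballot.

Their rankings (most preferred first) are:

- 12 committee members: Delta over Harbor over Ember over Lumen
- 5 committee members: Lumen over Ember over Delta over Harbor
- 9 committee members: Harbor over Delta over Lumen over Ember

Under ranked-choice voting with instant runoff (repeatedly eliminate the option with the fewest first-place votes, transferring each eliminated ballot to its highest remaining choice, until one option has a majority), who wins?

Round 1: Delta 12, Harbor 9, Lumen 5, Ember 0. Ember has the fewest and is eliminated.
Round 2: Delta 12, Harbor 9, Lumen 5. Lumen has the fewest and is eliminated.
Round 3: Delta 17, Harbor 9. Delta has a majority.

Delta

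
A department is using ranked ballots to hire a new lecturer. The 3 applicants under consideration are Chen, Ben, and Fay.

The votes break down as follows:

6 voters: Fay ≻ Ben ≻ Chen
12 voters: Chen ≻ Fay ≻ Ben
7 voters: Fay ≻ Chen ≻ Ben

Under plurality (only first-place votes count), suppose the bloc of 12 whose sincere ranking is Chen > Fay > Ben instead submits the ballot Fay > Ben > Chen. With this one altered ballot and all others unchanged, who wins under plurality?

First-place totals with the altered ballot: Chen 0, Ben 0, Fay 25.
The winner is unchanged: still Fay.

Fay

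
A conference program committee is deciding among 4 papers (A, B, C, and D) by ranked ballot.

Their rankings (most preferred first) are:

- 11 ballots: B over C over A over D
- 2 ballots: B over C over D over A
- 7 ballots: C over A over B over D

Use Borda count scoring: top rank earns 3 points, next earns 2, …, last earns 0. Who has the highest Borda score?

C

Borda scores:
  A: 11·1 + 2·0 + 7·2 = 25
  B: 11·3 + 2·3 + 7·1 = 46
  C: 11·2 + 2·2 + 7·3 = 47
  D: 11·0 + 2·1 + 7·0 = 2
C has the highest total.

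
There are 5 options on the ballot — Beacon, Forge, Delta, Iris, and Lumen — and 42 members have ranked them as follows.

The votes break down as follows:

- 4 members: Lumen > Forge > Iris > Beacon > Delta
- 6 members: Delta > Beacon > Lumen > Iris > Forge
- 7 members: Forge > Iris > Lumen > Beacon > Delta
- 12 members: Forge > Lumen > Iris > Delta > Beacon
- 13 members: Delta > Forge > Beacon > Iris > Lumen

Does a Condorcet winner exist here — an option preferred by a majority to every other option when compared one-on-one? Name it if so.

Forge

Head-to-head results (42 voters total):
Beacon vs Forge: Forge wins 36–6.
Beacon vs Delta: Delta wins 31–11.
Beacon vs Iris: Iris wins 23–19.
Beacon vs Lumen: Lumen wins 23–19.
Forge vs Delta: Forge wins 23–19.
Forge vs Iris: Forge wins 36–6.
Forge vs Lumen: Forge wins 32–10.
Delta vs Iris: Iris wins 23–19.
Delta vs Lumen: Lumen wins 23–19.
Iris vs Lumen: Lumen wins 22–20.
Forge beats each rival — Beacon (36–6), Delta (23–19), Iris (36–6), Lumen (32–10) — so Forge is the Condorcet winner.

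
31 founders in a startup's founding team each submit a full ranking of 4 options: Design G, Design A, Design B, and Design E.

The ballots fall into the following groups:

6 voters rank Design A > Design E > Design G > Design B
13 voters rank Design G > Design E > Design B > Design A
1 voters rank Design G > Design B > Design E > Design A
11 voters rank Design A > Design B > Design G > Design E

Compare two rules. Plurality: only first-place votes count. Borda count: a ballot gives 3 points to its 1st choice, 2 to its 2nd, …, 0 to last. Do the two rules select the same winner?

Plurality first-place counts: Design G 14, Design A 17, Design B 0, Design E 0 → Design A.
Borda totals: Design G 59, Design A 51, Design B 37, Design E 39 → Design G.
The two rules disagree: plurality picks Design A, Borda picks Design G.

No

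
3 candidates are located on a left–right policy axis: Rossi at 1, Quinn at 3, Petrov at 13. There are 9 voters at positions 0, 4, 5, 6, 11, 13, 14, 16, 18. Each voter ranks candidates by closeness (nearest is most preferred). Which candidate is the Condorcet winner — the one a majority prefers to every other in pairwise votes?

Petrov

With single-peaked preferences on a line, the Condorcet winner is the candidate closest to the median voter.
The median voter (position 11) is closest to Petrov at 13.
Check: Petrov vs Rossi — voters closer to Petrov: 5 of 9.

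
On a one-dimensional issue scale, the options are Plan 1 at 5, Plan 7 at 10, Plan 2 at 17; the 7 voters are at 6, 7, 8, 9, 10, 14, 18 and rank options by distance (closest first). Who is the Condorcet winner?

With single-peaked preferences on a line, the Condorcet winner is the candidate closest to the median voter.
The median voter (position 9) is closest to Plan 7 at 10.
Check: Plan 7 vs Plan 1 — voters closer to Plan 7: 5 of 7.

Plan 7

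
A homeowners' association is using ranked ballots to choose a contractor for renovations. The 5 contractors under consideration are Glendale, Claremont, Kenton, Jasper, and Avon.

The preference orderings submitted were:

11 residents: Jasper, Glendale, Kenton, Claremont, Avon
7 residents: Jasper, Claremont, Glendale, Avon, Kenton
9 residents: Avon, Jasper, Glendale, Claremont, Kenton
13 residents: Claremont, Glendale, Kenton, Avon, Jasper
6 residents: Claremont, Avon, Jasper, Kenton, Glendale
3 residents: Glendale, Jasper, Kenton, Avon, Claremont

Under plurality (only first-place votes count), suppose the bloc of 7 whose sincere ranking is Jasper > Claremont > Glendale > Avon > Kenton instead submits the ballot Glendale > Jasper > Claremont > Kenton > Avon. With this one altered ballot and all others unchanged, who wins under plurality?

First-place totals with the altered ballot: Glendale 10, Claremont 19, Kenton 0, Jasper 11, Avon 9.
The winner is unchanged: still Claremont.

Claremont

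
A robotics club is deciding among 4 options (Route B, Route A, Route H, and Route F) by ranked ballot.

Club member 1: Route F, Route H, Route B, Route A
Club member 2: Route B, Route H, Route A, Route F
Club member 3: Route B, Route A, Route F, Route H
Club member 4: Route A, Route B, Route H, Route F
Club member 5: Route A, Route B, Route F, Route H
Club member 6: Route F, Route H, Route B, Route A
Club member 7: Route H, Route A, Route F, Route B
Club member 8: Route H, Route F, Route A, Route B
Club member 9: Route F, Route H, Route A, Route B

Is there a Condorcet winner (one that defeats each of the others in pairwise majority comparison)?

Head-to-head results (9 voters total):
Route B vs Route A: Route A wins 5–4.
Route B vs Route H: Route H wins 5–4.
Route B vs Route F: Route F wins 5–4.
Route A vs Route H: Route H wins 6–3.
Route A vs Route F: Route A wins 5–4.
Route H vs Route F: Route F wins 5–4.
No candidate beats all others: Route A beats Route F beats Route H beats Route A, a majority cycle.

No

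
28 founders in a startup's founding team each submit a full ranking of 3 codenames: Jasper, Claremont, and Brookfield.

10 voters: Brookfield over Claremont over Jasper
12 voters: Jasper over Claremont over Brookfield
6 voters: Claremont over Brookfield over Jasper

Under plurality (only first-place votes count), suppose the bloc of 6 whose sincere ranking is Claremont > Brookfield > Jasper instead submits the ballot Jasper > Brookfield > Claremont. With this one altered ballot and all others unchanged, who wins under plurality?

Jasper

First-place totals with the altered ballot: Jasper 18, Claremont 0, Brookfield 10.
The winner is unchanged: still Jasper.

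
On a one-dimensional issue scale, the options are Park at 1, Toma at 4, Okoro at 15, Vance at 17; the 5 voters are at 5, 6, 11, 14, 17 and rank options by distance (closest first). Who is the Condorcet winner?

Okoro

With single-peaked preferences on a line, the Condorcet winner is the candidate closest to the median voter.
The median voter (position 11) is closest to Okoro at 15.
Check: Okoro vs Vance — voters closer to Okoro: 4 of 5.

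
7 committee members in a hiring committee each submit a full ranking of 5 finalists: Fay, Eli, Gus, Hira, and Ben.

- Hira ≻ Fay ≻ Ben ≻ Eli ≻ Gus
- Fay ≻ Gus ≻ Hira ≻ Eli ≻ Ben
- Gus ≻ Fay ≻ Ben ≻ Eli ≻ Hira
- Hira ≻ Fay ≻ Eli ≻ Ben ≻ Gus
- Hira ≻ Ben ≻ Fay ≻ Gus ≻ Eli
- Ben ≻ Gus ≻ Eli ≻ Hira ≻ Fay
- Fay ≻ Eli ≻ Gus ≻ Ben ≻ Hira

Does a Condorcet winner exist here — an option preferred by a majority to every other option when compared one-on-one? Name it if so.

There is no Condorcet winner

Head-to-head results (7 voters total):
Fay vs Eli: Fay wins 6–1.
Fay vs Gus: Fay wins 5–2.
Fay vs Hira: Hira wins 4–3.
Fay vs Ben: Fay wins 5–2.
Eli vs Gus: Gus wins 4–3.
Eli vs Hira: Hira wins 4–3.
Eli vs Ben: Ben wins 4–3.
Gus vs Hira: Gus wins 4–3.
Gus vs Ben: Ben wins 4–3.
Hira vs Ben: Hira wins 4–3.
No candidate beats all others: Fay beats Gus beats Hira beats Fay, a majority cycle.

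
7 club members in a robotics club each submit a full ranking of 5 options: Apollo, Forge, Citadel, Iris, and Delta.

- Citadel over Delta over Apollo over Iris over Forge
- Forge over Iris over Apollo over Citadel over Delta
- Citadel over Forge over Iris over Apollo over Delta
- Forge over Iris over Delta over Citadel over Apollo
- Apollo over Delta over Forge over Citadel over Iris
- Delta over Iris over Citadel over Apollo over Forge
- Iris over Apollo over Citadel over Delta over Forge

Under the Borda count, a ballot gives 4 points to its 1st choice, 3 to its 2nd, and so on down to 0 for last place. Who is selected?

Borda scores:
  Apollo: 2 + 2 + 1 + 0 + 4 + 1 + 3 = 13
  Forge: 0 + 4 + 3 + 4 + 2 + 0 + 0 = 13
  Citadel: 4 + 1 + 4 + 1 + 1 + 2 + 2 = 15
  Iris: 1 + 3 + 2 + 3 + 0 + 3 + 4 = 16
  Delta: 3 + 0 + 0 + 2 + 3 + 4 + 1 = 13
Iris has the highest total.

Iris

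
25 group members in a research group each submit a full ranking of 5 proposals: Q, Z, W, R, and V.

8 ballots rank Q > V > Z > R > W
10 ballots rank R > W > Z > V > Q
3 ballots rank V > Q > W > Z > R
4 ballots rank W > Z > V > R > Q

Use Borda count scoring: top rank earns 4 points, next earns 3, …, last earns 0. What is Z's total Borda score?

Borda scores:
  Q: 8·4 + 10·0 + 3·3 + 4·0 = 41
  Z: 8·2 + 10·2 + 3·1 + 4·3 = 51
  W: 8·0 + 10·3 + 3·2 + 4·4 = 52
  R: 8·1 + 10·4 + 3·0 + 4·1 = 52
  V: 8·3 + 10·1 + 3·4 + 4·2 = 54

51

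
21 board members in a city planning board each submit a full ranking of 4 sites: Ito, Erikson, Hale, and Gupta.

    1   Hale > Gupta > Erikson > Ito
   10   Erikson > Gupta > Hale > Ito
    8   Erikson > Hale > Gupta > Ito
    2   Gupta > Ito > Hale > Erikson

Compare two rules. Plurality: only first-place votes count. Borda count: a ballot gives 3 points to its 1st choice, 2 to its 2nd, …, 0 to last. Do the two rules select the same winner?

Plurality first-place counts: Ito 0, Erikson 18, Hale 1, Gupta 2 → Erikson.
Borda totals: Ito 4, Erikson 55, Hale 31, Gupta 36 → Erikson.
The two rules agree on Erikson.

Yes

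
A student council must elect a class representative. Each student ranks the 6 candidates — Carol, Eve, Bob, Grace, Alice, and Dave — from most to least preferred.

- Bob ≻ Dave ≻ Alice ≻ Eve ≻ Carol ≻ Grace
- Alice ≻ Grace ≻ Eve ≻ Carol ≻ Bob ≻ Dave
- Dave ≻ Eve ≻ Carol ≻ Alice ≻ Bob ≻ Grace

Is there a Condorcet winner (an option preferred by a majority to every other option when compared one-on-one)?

Head-to-head results (3 voters total):
Carol vs Eve: Eve wins 3–0.
Carol vs Bob: Carol wins 2–1.
Carol vs Grace: Carol wins 2–1.
Carol vs Alice: Alice wins 2–1.
Carol vs Dave: Dave wins 2–1.
Eve vs Bob: Eve wins 2–1.
Eve vs Grace: Eve wins 2–1.
Eve vs Alice: Alice wins 2–1.
Eve vs Dave: Dave wins 2–1.
Bob vs Grace: Bob wins 2–1.
Bob vs Alice: Alice wins 2–1.
Bob vs Dave: Bob wins 2–1.
Grace vs Alice: Alice wins 3–0.
Grace vs Dave: Dave wins 2–1.
Alice vs Dave: Dave wins 2–1.
No candidate beats all others: Carol beats Bob beats Dave beats Carol, a majority cycle.

No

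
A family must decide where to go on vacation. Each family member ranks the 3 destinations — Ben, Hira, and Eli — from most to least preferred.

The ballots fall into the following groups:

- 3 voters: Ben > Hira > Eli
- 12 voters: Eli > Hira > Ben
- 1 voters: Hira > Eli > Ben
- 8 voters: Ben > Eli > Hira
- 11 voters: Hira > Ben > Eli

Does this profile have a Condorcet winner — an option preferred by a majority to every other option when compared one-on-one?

No

Head-to-head results (35 voters total):
Ben vs Hira: Hira wins 24–11.
Ben vs Eli: Ben wins 22–13.
Hira vs Eli: Eli wins 20–15.
No candidate beats all others: Ben beats Eli beats Hira beats Ben, a majority cycle.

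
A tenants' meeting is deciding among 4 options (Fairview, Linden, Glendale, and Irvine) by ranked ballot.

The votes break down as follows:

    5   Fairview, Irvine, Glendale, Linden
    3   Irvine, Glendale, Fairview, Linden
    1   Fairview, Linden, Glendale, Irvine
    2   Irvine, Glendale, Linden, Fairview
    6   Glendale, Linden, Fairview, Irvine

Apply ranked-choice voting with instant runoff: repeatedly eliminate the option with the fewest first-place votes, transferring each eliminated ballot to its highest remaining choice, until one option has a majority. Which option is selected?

Glendale

Round 1: Fairview 6, Glendale 6, Irvine 5, Linden 0. Linden has the fewest and is eliminated.
Round 2: Fairview 6, Glendale 6, Irvine 5. Irvine has the fewest and is eliminated.
Round 3: Glendale 11, Fairview 6. Glendale has a majority.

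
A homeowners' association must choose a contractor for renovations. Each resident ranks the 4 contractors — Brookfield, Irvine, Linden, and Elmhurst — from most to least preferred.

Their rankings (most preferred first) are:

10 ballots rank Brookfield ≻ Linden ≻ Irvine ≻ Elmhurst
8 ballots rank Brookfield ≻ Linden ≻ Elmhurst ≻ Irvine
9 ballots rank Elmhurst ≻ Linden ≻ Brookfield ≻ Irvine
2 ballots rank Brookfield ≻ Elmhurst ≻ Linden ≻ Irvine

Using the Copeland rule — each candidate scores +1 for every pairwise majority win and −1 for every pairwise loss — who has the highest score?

Pairwise results:
  Brookfield vs Irvine: Brookfield wins 29–0.
  Brookfield vs Linden: Brookfield wins 20–9.
  Brookfield vs Elmhurst: Brookfield wins 20–9.
  Irvine vs Linden: Linden wins 29–0.
  Irvine vs Elmhurst: Elmhurst wins 19–10.
  Linden vs Elmhurst: Linden wins 18–11.
Copeland scores (wins − losses):
  Brookfield: 3 − 0 = 3
  Irvine: 0 − 3 = -3
  Linden: 2 − 1 = 1
  Elmhurst: 1 − 2 = -1
Brookfield has the best Copeland score.

Brookfield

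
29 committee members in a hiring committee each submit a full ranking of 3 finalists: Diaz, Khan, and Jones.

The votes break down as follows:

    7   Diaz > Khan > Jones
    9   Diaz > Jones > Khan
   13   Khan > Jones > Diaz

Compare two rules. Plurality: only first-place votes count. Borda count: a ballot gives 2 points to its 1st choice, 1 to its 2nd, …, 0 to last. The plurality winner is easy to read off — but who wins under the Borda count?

Khan

Plurality first-place counts: Diaz 16, Khan 13, Jones 0 → Diaz.
Borda totals: Diaz 32, Khan 33, Jones 22 → Khan.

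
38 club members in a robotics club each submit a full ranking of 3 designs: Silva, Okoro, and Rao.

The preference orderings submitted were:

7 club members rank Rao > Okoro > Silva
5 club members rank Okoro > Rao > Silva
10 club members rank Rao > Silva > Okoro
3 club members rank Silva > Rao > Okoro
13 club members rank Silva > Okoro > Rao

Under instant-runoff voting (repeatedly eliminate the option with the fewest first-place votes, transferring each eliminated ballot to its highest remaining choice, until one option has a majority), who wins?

Round 1: Rao 17, Silva 16, Okoro 5. Okoro has the fewest and is eliminated.
Round 2: Rao 22, Silva 16. Rao has a majority.

Rao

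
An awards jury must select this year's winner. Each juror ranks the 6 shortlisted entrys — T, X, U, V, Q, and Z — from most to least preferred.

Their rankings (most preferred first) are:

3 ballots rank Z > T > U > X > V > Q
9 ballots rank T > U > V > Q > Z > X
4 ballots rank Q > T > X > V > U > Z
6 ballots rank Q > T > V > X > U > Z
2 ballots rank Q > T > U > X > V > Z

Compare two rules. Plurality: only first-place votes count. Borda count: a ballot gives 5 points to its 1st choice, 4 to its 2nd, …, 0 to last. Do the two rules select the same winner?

No

Plurality first-place counts: T 9, X 0, U 0, V 0, Q 12, Z 3 → Q.
Borda totals: T 105, X 34, U 61, V 58, Q 78, Z 24 → T.
The two rules disagree: plurality picks Q, Borda picks T.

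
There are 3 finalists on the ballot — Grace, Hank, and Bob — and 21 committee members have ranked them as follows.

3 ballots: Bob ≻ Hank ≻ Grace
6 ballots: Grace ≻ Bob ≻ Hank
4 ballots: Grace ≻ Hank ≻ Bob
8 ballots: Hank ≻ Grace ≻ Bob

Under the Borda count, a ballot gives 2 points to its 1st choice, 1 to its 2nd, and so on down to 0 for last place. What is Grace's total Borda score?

Borda scores:
  Grace: 3·0 + 6·2 + 4·2 + 8·1 = 28
  Hank: 3·1 + 6·0 + 4·1 + 8·2 = 23
  Bob: 3·2 + 6·1 + 4·0 + 8·0 = 12

28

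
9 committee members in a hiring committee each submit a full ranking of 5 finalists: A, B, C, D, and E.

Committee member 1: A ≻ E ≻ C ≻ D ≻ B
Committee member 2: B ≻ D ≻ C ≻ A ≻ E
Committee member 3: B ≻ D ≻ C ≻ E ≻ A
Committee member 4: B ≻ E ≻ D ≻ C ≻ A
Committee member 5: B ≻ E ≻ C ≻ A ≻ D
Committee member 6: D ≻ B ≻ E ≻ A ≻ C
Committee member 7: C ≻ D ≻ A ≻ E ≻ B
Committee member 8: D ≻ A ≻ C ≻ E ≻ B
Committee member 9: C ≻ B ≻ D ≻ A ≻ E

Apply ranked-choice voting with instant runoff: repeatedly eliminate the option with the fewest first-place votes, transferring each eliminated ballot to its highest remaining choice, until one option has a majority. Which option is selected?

B

Round 1: B 4, C 2, D 2, A 1, E 0. E has the fewest and is eliminated.
Round 2: B 4, C 2, D 2, A 1. A has the fewest and is eliminated.
Round 3: B 4, C 3, D 2. D has the fewest and is eliminated.
Round 4: B 5, C 4. B has a majority.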